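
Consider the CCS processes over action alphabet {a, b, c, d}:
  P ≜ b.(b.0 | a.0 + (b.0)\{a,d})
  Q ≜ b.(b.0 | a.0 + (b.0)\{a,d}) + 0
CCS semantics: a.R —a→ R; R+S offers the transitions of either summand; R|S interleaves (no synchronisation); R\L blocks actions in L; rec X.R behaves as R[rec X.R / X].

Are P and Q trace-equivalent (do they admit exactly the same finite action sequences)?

LTS(P): 6 reachable states
  s0 = b.(b.0 | a.0 + (b.0)\{a,d}) ⊢ --b--▸ s1
  s1 = b.0 | a.0 + (b.0)\{a,d} ⊢ --a--▸ s2, --b--▸ s3, --b--▸ s4
  s2 = b.0 | 0 ⊢ --b--▸ s5
  s3 = 0 | a.0 ⊢ --a--▸ s5
  s4 = 0\{a,d} ⊢ (no moves)
  s5 = 0 | 0 ⊢ (no moves)
LTS(Q): 6 reachable states
  t0 = b.(b.0 | a.0 + (b.0)\{a,d}) + 0 ⊢ --b--▸ t1
  t1 = b.0 | a.0 + (b.0)\{a,d} ⊢ --a--▸ t2, --b--▸ t3, --b--▸ t4
  t2 = b.0 | 0 ⊢ --b--▸ t5
  t3 = 0 | a.0 ⊢ --a--▸ t5
  t4 = 0\{a,d} ⊢ (no moves)
  t5 = 0 | 0 ⊢ (no moves)
Partition-refinement fixed point:
  B0 = {s0, t0}
  B1 = {s1, t1}
  B2 = {s3, t3}
  B3 = {s4, s5, t4, t5}
  B4 = {s2, t2}
s0 ∈ B0, t0 ∈ B0 → same block
Bisimilar ⇒ trace-equivalent.

trace-equivalent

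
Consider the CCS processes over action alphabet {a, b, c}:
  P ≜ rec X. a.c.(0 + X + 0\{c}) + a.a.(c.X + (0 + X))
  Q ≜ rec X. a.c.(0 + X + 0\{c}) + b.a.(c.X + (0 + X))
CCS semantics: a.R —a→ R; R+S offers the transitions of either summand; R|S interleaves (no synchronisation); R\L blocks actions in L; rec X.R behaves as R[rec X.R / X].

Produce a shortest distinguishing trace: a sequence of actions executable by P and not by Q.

aa

P's transition system — 5 states:
  m0 = rec X. a.c.(0 + X + 0\{c}) + a.a.(c.X + (0 + X)) :: —a→ m1, —a→ m2
  m1 = a.(c.(rec X. a.c.(0 + X + 0\{c}) + a.a.(c.X + (0 + X))) + (0 + (rec X. a.c.(0 + X + 0\{c}) + a.a.(c.X + (0 + X))))) :: —a→ m3
  m2 = c.(0 + (rec X. a.c.(0 + X + 0\{c}) + a.a.(c.X + (0 + X))) + 0\{c}) :: —c→ m4
  m3 = c.(rec X. a.c.(0 + X + 0\{c}) + a.a.(c.X + (0 + X))) + (0 + (rec X. a.c.(0 + X + 0\{c}) + a.a.(c.X + (0 + X)))) :: —a→ m1, —a→ m2, —c→ m0
  m4 = 0 + (rec X. a.c.(0 + X + 0\{c}) + a.a.(c.X + (0 + X))) + 0\{c} :: —a→ m1, —a→ m2
Q's transition system — 5 states:
  n0 = rec X. a.c.(0 + X + 0\{c}) + b.a.(c.X + (0 + X)) :: —a→ n1, —b→ n2
  n1 = c.(0 + (rec X. a.c.(0 + X + 0\{c}) + b.a.(c.X + (0 + X))) + 0\{c}) :: —c→ n3
  n2 = a.(c.(rec X. a.c.(0 + X + 0\{c}) + b.a.(c.X + (0 + X))) + (0 + (rec X. a.c.(0 + X + 0\{c}) + b.a.(c.X + (0 + X))))) :: —a→ n4
  n3 = 0 + (rec X. a.c.(0 + X + 0\{c}) + b.a.(c.X + (0 + X))) + 0\{c} :: —a→ n1, —b→ n2
  n4 = c.(rec X. a.c.(0 + X + 0\{c}) + b.a.(c.X + (0 + X))) + (0 + (rec X. a.c.(0 + X + 0\{c}) + b.a.(c.X + (0 + X)))) :: —a→ n1, —b→ n2, —c→ n0
Trace ⟨aa⟩ through P, begin at {m0}:
  after a @ step 1: {m1, m2}
  after a @ step 2: {m3}
  — P admits the full trace.
Trace ⟨aa⟩ through Q, begin at {n0}:
  after a @ step 1: {n1}
  after a @ step 2: ∅ (Q stuck)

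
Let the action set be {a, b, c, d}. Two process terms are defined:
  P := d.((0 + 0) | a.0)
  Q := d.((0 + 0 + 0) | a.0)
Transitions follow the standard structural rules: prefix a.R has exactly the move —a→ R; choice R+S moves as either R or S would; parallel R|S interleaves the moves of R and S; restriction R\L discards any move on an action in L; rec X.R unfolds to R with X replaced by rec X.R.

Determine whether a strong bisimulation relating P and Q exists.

Reachable graph of P (3 states):
  p0 = d.((0 + 0) | a.0) → --d--▸ p1
  p1 = (0 + 0) | a.0 → --a--▸ p2
  p2 = (0 + 0) | 0 → deadlocked
Reachable graph of Q (3 states):
  q0 = d.((0 + 0 + 0) | a.0) → --d--▸ q1
  q1 = (0 + 0 + 0) | a.0 → --a--▸ q2
  q2 = (0 + 0 + 0) | 0 → deadlocked
Bisimilarity quotient blocks:
  B0 = {p0, q0}
  B1 = {p1, q1}
  B2 = {p2, q2}
p0 ∈ B0, q0 ∈ B0 → same block

bisimilar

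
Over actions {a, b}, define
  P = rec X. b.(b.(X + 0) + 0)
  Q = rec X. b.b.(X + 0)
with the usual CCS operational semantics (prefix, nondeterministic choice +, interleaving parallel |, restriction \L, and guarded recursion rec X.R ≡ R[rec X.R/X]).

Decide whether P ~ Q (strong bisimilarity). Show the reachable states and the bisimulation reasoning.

bisimilar

Reachable graph of P (3 states):
  s0 = rec X. b.(b.(X + 0) + 0) → -b-> s1
  s1 = b.((rec X. b.(b.(X + 0) + 0)) + 0) + 0 → -b-> s2
  s2 = (rec X. b.(b.(X + 0) + 0)) + 0 → -b-> s1
Reachable graph of Q (3 states):
  t0 = rec X. b.b.(X + 0) → -b-> t1
  t1 = b.((rec X. b.b.(X + 0)) + 0) → -b-> t2
  t2 = (rec X. b.b.(X + 0)) + 0 → -b-> t1
Partition-refinement fixed point:
  B0 = {s0, s1, s2, t0, t1, t2}
s0 ∈ B0, t0 ∈ B0 → same block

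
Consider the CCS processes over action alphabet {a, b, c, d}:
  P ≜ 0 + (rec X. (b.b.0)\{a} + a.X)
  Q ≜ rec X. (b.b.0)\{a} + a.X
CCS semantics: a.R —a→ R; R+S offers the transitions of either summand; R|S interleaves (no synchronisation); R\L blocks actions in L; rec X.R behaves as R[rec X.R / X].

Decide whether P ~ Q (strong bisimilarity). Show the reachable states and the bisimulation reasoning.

Reachable graph of P (4 states):
  s0 = 0 + (rec X. (b.b.0)\{a} + a.X) :: -a-> s1, -b-> s2
  s1 = rec X. (b.b.0)\{a} + a.X :: -a-> s1, -b-> s2
  s2 = (b.0)\{a} :: -b-> s3
  s3 = 0\{a} :: (no moves)
Reachable graph of Q (3 states):
  t0 = rec X. (b.b.0)\{a} + a.X :: -a-> t0, -b-> t1
  t1 = (b.0)\{a} :: -b-> t2
  t2 = 0\{a} :: (no moves)
Partition-refinement fixed point:
  B0 = {s0, s1, t0}
  B1 = {s2, t1}
  B2 = {s3, t2}
s0 ∈ B0, t0 ∈ B0 → same block

P ~ Q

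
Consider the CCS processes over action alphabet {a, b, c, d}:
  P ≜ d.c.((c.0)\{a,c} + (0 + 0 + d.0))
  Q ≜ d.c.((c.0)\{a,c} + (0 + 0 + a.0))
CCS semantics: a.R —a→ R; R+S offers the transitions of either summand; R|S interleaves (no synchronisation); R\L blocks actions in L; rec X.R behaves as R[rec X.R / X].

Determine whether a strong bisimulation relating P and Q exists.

Reachable graph of P (4 states):
  p0 = d.c.((c.0)\{a,c} + (0 + 0 + d.0)) ⊢ -d-> p1
  p1 = c.((c.0)\{a,c} + (0 + 0 + d.0)) ⊢ -c-> p2
  p2 = (c.0)\{a,c} + (0 + 0 + d.0) ⊢ -d-> p3
  p3 = 0 ⊢ (no moves)
Reachable graph of Q (4 states):
  q0 = d.c.((c.0)\{a,c} + (0 + 0 + a.0)) ⊢ -d-> q1
  q1 = c.((c.0)\{a,c} + (0 + 0 + a.0)) ⊢ -c-> q2
  q2 = (c.0)\{a,c} + (0 + 0 + a.0) ⊢ -a-> q3
  q3 = 0 ⊢ (no moves)
Partition-refinement fixed point:
  B0 = {p0}
  B1 = {p1}
  B2 = {p2}
  B3 = {p3, q3}
  B4 = {q0}
  B5 = {q1}
  B6 = {q2}
p0 ∈ B0, q0 ∈ B4 → different blocks

P ≁ Q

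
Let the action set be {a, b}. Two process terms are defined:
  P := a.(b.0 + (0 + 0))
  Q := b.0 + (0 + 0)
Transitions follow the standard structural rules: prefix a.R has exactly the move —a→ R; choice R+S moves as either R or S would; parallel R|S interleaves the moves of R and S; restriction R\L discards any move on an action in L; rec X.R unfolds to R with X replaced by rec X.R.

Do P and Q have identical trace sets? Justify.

LTS(P): 3 reachable states
  p0 = a.(b.0 + (0 + 0)) has moves —a→ p1
  p1 = b.0 + (0 + 0) has moves —b→ p2
  p2 = 0 has moves ∅
LTS(Q): 2 reachable states
  q0 = b.0 + (0 + 0) has moves —b→ q1
  q1 = 0 has moves ∅
Run σ = ⟨a⟩ on P: start {p0}
  step 1 (a): {p1}
  — P admits the full trace.
Run σ = ⟨a⟩ on Q: start {q0}
  step 1 (a): ∅ (Q stuck)

trace-distinct — witness ⟨a⟩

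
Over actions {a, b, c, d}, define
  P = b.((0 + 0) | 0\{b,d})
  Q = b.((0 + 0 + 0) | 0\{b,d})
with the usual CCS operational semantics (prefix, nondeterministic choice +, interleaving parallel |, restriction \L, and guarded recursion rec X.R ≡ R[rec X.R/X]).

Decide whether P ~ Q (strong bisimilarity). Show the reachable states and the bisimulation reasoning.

bisimilar

LTS(P): 2 reachable states
  s0 = b.((0 + 0) | 0\{b,d}) :: --b--▸ s1
  s1 = (0 + 0) | 0\{b,d} :: deadlocked
LTS(Q): 2 reachable states
  t0 = b.((0 + 0 + 0) | 0\{b,d}) :: --b--▸ t1
  t1 = (0 + 0 + 0) | 0\{b,d} :: deadlocked
Coarsest stable partition (strong bisimilarity classes):
  B0 = {s0, t0}
  B1 = {s1, t1}
s0 ∈ B0, t0 ∈ B0 → same block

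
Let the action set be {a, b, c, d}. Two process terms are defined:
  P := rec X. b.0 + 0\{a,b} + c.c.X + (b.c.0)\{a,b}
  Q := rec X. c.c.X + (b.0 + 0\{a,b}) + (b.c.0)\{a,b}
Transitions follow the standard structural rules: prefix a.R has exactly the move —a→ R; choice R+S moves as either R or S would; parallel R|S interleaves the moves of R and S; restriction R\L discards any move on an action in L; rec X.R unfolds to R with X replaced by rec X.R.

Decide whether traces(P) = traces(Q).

LTS(P): 3 reachable states
  u0 = rec X. b.0 + 0\{a,b} + c.c.X + (b.c.0)\{a,b} | =b=> u1, =c=> u2
  u1 = 0 | (no moves)
  u2 = c.(rec X. b.0 + 0\{a,b} + c.c.X + (b.c.0)\{a,b}) | =c=> u0
LTS(Q): 3 reachable states
  v0 = rec X. c.c.X + (b.0 + 0\{a,b}) + (b.c.0)\{a,b} | =b=> v1, =c=> v2
  v1 = 0 | (no moves)
  v2 = c.(rec X. c.c.X + (b.0 + 0\{a,b}) + (b.c.0)\{a,b}) | =c=> v0
Partition-refinement fixed point:
  B0 = {u0, v0}
  B1 = {u2, v2}
  B2 = {u1, v1}
u0 ∈ B0, v0 ∈ B0 → same block
Bisimilar ⇒ trace-equivalent.

traces(P) = traces(Q)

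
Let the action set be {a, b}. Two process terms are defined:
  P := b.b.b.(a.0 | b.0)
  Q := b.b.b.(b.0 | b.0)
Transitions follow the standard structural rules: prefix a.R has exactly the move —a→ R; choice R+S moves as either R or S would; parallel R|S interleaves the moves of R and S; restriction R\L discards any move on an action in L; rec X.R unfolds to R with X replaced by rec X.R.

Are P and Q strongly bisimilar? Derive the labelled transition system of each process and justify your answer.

NO

P's transition system — 7 states:
  u0 = b.b.b.(a.0 | b.0) :: --b--▸ u1
  u1 = b.b.(a.0 | b.0) :: --b--▸ u2
  u2 = b.(a.0 | b.0) :: --b--▸ u3
  u3 = a.0 | b.0 :: --a--▸ u4, --b--▸ u5
  u4 = 0 | b.0 :: --b--▸ u6
  u5 = a.0 | 0 :: --a--▸ u6
  u6 = 0 | 0 :: stopped
Q's transition system — 7 states:
  v0 = b.b.b.(b.0 | b.0) :: --b--▸ v1
  v1 = b.b.(b.0 | b.0) :: --b--▸ v2
  v2 = b.(b.0 | b.0) :: --b--▸ v3
  v3 = b.0 | b.0 :: --b--▸ v4, --b--▸ v5
  v4 = 0 | b.0 :: --b--▸ v6
  v5 = b.0 | 0 :: --b--▸ v6
  v6 = 0 | 0 :: stopped
Bisimilarity quotient blocks:
  B0 = {u0}
  B1 = {u1}
  B2 = {u2}
  B3 = {u3}
  B4 = {u4, v4, v5}
  B5 = {u6, v6}
  B6 = {u5}
  B7 = {v0}
  B8 = {v1}
  B9 = {v2}
  B10 = {v3}
u0 ∈ B0, v0 ∈ B7 → different blocks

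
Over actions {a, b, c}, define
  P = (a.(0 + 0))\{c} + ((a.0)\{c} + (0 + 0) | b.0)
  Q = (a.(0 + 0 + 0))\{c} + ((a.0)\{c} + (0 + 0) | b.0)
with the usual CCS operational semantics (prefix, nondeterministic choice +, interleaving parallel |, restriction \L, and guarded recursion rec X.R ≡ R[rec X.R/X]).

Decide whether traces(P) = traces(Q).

P's transition system — 4 states:
  p0 = (a.(0 + 0))\{c} + ((a.0)\{c} + (0 + 0) | b.0) ⊢ =a=> p1, =a=> p2, =b=> p3
  p1 = (0 + 0)\{c} ⊢ (no moves)
  p2 = 0\{c} ⊢ (no moves)
  p3 = (0 + 0) | 0 ⊢ (no moves)
Q's transition system — 4 states:
  q0 = (a.(0 + 0 + 0))\{c} + ((a.0)\{c} + (0 + 0) | b.0) ⊢ =a=> q1, =a=> q2, =b=> q3
  q1 = (0 + 0 + 0)\{c} ⊢ (no moves)
  q2 = 0\{c} ⊢ (no moves)
  q3 = (0 + 0) | 0 ⊢ (no moves)
Partition-refinement fixed point:
  B0 = {p0, q0}
  B1 = {p1, p2, p3, q1, q2, q3}
p0 ∈ B0, q0 ∈ B0 → same block
Bisimilar ⇒ trace-equivalent.

YES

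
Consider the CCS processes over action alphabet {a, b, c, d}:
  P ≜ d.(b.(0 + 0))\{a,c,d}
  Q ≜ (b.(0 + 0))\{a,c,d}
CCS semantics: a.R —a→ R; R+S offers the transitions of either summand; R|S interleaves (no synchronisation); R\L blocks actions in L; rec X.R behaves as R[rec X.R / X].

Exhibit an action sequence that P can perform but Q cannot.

d

Reachable graph of P (3 states):
  u0 = d.(b.(0 + 0))\{a,c,d} ⊢ -d-> u1
  u1 = (b.(0 + 0))\{a,c,d} ⊢ -b-> u2
  u2 = (0 + 0)\{a,c,d} ⊢ ·
Reachable graph of Q (2 states):
  v0 = (b.(0 + 0))\{a,c,d} ⊢ -b-> v1
  v1 = (0 + 0)\{a,c,d} ⊢ ·
Run σ = ⟨d⟩ on P: start {u0}
  step 1 (d): {u1}
  P completes σ.
Run σ = ⟨d⟩ on Q: start {v0}
  step 1 (d): ∅  — Q cannot continue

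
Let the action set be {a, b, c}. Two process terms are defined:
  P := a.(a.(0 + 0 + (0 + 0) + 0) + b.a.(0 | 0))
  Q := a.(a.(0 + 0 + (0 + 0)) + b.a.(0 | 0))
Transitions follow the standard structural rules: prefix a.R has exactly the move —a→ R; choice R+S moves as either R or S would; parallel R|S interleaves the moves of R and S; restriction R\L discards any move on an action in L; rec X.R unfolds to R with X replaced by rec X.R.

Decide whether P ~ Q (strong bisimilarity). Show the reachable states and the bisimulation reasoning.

Reachable graph of P (5 states):
  m0 = a.(a.(0 + 0 + (0 + 0) + 0) + b.a.(0 | 0)) ⊢ —a→ m1
  m1 = a.(0 + 0 + (0 + 0) + 0) + b.a.(0 | 0) ⊢ —a→ m2, —b→ m3
  m2 = 0 + 0 + (0 + 0) + 0 ⊢ ∅
  m3 = a.(0 | 0) ⊢ —a→ m4
  m4 = 0 | 0 ⊢ ∅
Reachable graph of Q (5 states):
  n0 = a.(a.(0 + 0 + (0 + 0)) + b.a.(0 | 0)) ⊢ —a→ n1
  n1 = a.(0 + 0 + (0 + 0)) + b.a.(0 | 0) ⊢ —a→ n2, —b→ n3
  n2 = 0 + 0 + (0 + 0) ⊢ ∅
  n3 = a.(0 | 0) ⊢ —a→ n4
  n4 = 0 | 0 ⊢ ∅
Coarsest stable partition (strong bisimilarity classes):
  B0 = {m0, n0}
  B1 = {m1, n1}
  B2 = {m2, m4, n2, n4}
  B3 = {m3, n3}
m0 ∈ B0, n0 ∈ B0 → same block

bisimilar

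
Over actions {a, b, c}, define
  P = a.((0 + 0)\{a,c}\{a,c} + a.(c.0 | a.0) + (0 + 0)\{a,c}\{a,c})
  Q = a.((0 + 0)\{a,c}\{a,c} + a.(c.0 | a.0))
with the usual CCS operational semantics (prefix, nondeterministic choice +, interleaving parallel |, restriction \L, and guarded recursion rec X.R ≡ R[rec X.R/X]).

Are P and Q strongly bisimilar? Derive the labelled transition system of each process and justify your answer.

YES

P's transition system — 6 states:
  u0 = a.((0 + 0)\{a,c}\{a,c} + a.(c.0 | a.0) + (0 + 0)\{a,c}\{a,c}) ⊢ —a→ u1
  u1 = (0 + 0)\{a,c}\{a,c} + a.(c.0 | a.0) + (0 + 0)\{a,c}\{a,c} ⊢ —a→ u2
  u2 = c.0 | a.0 ⊢ —a→ u3, —c→ u4
  u3 = c.0 | 0 ⊢ —c→ u5
  u4 = 0 | a.0 ⊢ —a→ u5
  u5 = 0 | 0 ⊢ deadlocked
Q's transition system — 6 states:
  v0 = a.((0 + 0)\{a,c}\{a,c} + a.(c.0 | a.0)) ⊢ —a→ v1
  v1 = (0 + 0)\{a,c}\{a,c} + a.(c.0 | a.0) ⊢ —a→ v2
  v2 = c.0 | a.0 ⊢ —a→ v3, —c→ v4
  v3 = c.0 | 0 ⊢ —c→ v5
  v4 = 0 | a.0 ⊢ —a→ v5
  v5 = 0 | 0 ⊢ deadlocked
Partition-refinement fixed point:
  B0 = {u0, v0}
  B1 = {u1, v1}
  B2 = {u2, v2}
  B3 = {u3, v3}
  B4 = {u5, v5}
  B5 = {u4, v4}
u0 ∈ B0, v0 ∈ B0 → same block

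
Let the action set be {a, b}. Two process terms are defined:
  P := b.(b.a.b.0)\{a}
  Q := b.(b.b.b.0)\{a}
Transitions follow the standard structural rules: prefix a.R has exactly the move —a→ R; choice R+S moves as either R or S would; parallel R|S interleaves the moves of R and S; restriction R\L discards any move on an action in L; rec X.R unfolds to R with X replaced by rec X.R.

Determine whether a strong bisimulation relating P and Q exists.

not bisimilar

LTS(P): 3 reachable states
  p0 = b.(b.a.b.0)\{a} ⊢ —b→ p1
  p1 = (b.a.b.0)\{a} ⊢ —b→ p2
  p2 = (a.b.0)\{a} ⊢ stopped
LTS(Q): 5 reachable states
  q0 = b.(b.b.b.0)\{a} ⊢ —b→ q1
  q1 = (b.b.b.0)\{a} ⊢ —b→ q2
  q2 = (b.b.0)\{a} ⊢ —b→ q3
  q3 = (b.0)\{a} ⊢ —b→ q4
  q4 = 0\{a} ⊢ stopped
Bisimilarity quotient blocks:
  B0 = {p0, q2}
  B1 = {p1, q3}
  B2 = {p2, q4}
  B3 = {q0}
  B4 = {q1}
p0 ∈ B0, q0 ∈ B3 → different blocks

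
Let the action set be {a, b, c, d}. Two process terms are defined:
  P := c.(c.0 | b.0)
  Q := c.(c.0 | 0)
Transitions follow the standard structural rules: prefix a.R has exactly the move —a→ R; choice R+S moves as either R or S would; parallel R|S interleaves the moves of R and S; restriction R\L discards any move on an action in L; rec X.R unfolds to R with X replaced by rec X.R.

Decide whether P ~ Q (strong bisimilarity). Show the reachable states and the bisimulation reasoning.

P's transition system — 5 states:
  m0 = c.(c.0 | b.0) → --c--▸ m1
  m1 = c.0 | b.0 → --b--▸ m2, --c--▸ m3
  m2 = c.0 | 0 → --c--▸ m4
  m3 = 0 | b.0 → --b--▸ m4
  m4 = 0 | 0 → deadlocked
Q's transition system — 3 states:
  n0 = c.(c.0 | 0) → --c--▸ n1
  n1 = c.0 | 0 → --c--▸ n2
  n2 = 0 | 0 → deadlocked
Coarsest stable partition (strong bisimilarity classes):
  B0 = {m0}
  B1 = {m1}
  B2 = {m3}
  B3 = {m4, n2}
  B4 = {m2, n1}
  B5 = {n0}
m0 ∈ B0, n0 ∈ B5 → different blocks

P ≁ Q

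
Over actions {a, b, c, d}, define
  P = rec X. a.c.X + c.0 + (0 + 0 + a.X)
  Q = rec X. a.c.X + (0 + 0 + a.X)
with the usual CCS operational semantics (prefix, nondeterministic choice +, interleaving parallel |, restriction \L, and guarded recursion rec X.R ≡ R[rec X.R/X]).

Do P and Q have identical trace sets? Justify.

NO — witness ⟨c⟩

Reachable graph of P (3 states):
  u0 = rec X. a.c.X + c.0 + (0 + 0 + a.X) → -a-> u0, -a-> u1, -c-> u2
  u1 = c.(rec X. a.c.X + c.0 + (0 + 0 + a.X)) → -c-> u0
  u2 = 0 → (no moves)
Reachable graph of Q (2 states):
  v0 = rec X. a.c.X + (0 + 0 + a.X) → -a-> v0, -a-> v1
  v1 = c.(rec X. a.c.X + (0 + 0 + a.X)) → -c-> v0
Executing c from P (initial set {u0}):
  after c @ step 1: {u2}
  P completes σ.
Executing c from Q (initial set {v0}):
  after c @ step 1: no successor for Q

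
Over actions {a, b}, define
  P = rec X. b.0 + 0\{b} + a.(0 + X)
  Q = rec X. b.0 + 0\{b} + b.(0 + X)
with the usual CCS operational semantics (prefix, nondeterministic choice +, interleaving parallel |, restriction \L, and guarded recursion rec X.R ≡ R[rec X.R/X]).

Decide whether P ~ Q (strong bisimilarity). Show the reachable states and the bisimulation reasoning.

LTS(P): 3 reachable states
  p0 = rec X. b.0 + 0\{b} + a.(0 + X) ⊢ --a--▸ p1, --b--▸ p2
  p1 = 0 + (rec X. b.0 + 0\{b} + a.(0 + X)) ⊢ --a--▸ p1, --b--▸ p2
  p2 = 0 ⊢ ∅
LTS(Q): 3 reachable states
  q0 = rec X. b.0 + 0\{b} + b.(0 + X) ⊢ --b--▸ q1, --b--▸ q2
  q1 = 0 ⊢ ∅
  q2 = 0 + (rec X. b.0 + 0\{b} + b.(0 + X)) ⊢ --b--▸ q1, --b--▸ q2
Bisimilarity quotient blocks:
  B0 = {p0, p1}
  B1 = {p2, q1}
  B2 = {q0, q2}
p0 ∈ B0, q0 ∈ B2 → different blocks

P ≁ Q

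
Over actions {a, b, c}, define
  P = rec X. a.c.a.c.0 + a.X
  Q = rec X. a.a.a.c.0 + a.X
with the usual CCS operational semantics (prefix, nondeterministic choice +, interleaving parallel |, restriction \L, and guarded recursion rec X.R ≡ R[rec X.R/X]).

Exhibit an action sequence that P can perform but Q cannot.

P's transition system — 5 states:
  s0 = rec X. a.c.a.c.0 + a.X | =a=> s0, =a=> s1
  s1 = c.a.c.0 | =c=> s2
  s2 = a.c.0 | =a=> s3
  s3 = c.0 | =c=> s4
  s4 = 0 | (no moves)
Q's transition system — 5 states:
  t0 = rec X. a.a.a.c.0 + a.X | =a=> t0, =a=> t1
  t1 = a.a.c.0 | =a=> t2
  t2 = a.c.0 | =a=> t3
  t3 = c.0 | =c=> t4
  t4 = 0 | (no moves)
Executing ac from P (initial set {s0}):
  [1] a ⇒ {s0, s1}
  [2] c ⇒ {s2}
  — P admits the full trace.
Executing ac from Q (initial set {t0}):
  [1] a ⇒ {t0, t1}
  [2] c ⇒ ∅ (Q stuck)

ac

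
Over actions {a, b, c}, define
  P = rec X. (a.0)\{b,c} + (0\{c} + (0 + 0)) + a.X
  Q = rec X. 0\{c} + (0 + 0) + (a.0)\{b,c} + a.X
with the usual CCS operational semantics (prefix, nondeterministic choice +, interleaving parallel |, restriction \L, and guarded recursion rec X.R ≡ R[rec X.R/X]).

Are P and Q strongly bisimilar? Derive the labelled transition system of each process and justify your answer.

P's transition system — 2 states:
  m0 = rec X. (a.0)\{b,c} + (0\{c} + (0 + 0)) + a.X ⊢ =a=> m0, =a=> m1
  m1 = 0\{b,c} ⊢ ∅
Q's transition system — 2 states:
  n0 = rec X. 0\{c} + (0 + 0) + (a.0)\{b,c} + a.X ⊢ =a=> n0, =a=> n1
  n1 = 0\{b,c} ⊢ ∅
Bisimilarity quotient blocks:
  B0 = {m0, n0}
  B1 = {m1, n1}
m0 ∈ B0, n0 ∈ B0 → same block

P ~ Q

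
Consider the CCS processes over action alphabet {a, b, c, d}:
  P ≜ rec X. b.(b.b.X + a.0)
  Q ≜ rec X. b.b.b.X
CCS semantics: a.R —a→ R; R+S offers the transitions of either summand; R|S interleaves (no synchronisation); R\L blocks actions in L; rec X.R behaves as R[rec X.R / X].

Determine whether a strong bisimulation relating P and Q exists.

not bisimilar

Reachable graph of P (4 states):
  u0 = rec X. b.(b.b.X + a.0) :: --b--▸ u1
  u1 = b.b.(rec X. b.(b.b.X + a.0)) + a.0 :: --a--▸ u2, --b--▸ u3
  u2 = 0 :: (no moves)
  u3 = b.(rec X. b.(b.b.X + a.0)) :: --b--▸ u0
Reachable graph of Q (3 states):
  v0 = rec X. b.b.b.X :: --b--▸ v1
  v1 = b.b.(rec X. b.b.b.X) :: --b--▸ v2
  v2 = b.(rec X. b.b.b.X) :: --b--▸ v0
Partition-refinement fixed point:
  B0 = {u0}
  B1 = {u1}
  B2 = {u3}
  B3 = {u2}
  B4 = {v0, v1, v2}
u0 ∈ B0, v0 ∈ B4 → different blocks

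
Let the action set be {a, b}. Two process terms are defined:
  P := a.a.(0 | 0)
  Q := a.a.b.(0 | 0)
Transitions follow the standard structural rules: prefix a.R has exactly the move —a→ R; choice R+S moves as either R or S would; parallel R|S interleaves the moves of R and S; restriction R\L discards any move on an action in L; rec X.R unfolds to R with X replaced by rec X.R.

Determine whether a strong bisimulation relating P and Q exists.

LTS(P): 3 reachable states
  m0 = a.a.(0 | 0) ⊢ -a-> m1
  m1 = a.(0 | 0) ⊢ -a-> m2
  m2 = 0 | 0 ⊢ (no moves)
LTS(Q): 4 reachable states
  n0 = a.a.b.(0 | 0) ⊢ -a-> n1
  n1 = a.b.(0 | 0) ⊢ -a-> n2
  n2 = b.(0 | 0) ⊢ -b-> n3
  n3 = 0 | 0 ⊢ (no moves)
Partition-refinement fixed point:
  B0 = {m0}
  B1 = {m1}
  B2 = {m2, n3}
  B3 = {n0}
  B4 = {n1}
  B5 = {n2}
m0 ∈ B0, n0 ∈ B3 → different blocks

NO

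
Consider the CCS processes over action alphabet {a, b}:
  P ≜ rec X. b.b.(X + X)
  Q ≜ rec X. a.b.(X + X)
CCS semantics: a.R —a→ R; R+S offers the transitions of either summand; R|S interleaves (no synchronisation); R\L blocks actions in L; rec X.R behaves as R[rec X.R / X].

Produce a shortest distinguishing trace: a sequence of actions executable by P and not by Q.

LTS(P): 3 reachable states
  s0 = rec X. b.b.(X + X) | --b--▸ s1
  s1 = b.((rec X. b.b.(X + X)) + (rec X. b.b.(X + X))) | --b--▸ s2
  s2 = (rec X. b.b.(X + X)) + (rec X. b.b.(X + X)) | --b--▸ s1
LTS(Q): 3 reachable states
  t0 = rec X. a.b.(X + X) | --a--▸ t1
  t1 = b.((rec X. a.b.(X + X)) + (rec X. a.b.(X + X))) | --b--▸ t2
  t2 = (rec X. a.b.(X + X)) + (rec X. a.b.(X + X)) | --a--▸ t1
Run σ = ⟨b⟩ on P: start {s0}
  after b @ step 1: {s1}
  ✓ P
Run σ = ⟨b⟩ on Q: start {t0}
  after b @ step 1: ∅ (Q stuck)

b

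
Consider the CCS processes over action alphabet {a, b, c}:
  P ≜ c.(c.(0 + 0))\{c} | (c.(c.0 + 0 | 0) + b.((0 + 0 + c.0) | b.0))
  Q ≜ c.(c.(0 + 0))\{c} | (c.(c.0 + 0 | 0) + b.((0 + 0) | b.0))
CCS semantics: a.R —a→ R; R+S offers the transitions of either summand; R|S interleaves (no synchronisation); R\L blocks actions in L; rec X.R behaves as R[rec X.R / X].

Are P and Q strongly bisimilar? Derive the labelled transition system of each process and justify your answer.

P's transition system — 14 states:
  m0 = c.(c.(0 + 0))\{c} | (c.(c.0 + 0 | 0) + b.((0 + 0 + c.0) | b.0)) ⊢ -b-> m1, -c-> m2, -c-> m3
  m1 = c.(c.(0 + 0))\{c} | ((0 + 0 + c.0) | b.0) ⊢ -b-> m4, -c-> m5, -c-> m6
  m2 = (c.(0 + 0))\{c} | (c.(c.0 + 0 | 0) + b.((0 + 0 + c.0) | b.0)) ⊢ -b-> m5, -c-> m7
  m3 = c.(c.(0 + 0))\{c} | (c.0 + 0 | 0) ⊢ -c-> m7, -c-> m8
  m4 = c.(c.(0 + 0))\{c} | ((0 + 0 + c.0) | 0) ⊢ -c-> m10, -c-> m9
  m5 = (c.(0 + 0))\{c} | ((0 + 0 + c.0) | b.0) ⊢ -b-> m9, -c-> m11
  m6 = c.(c.(0 + 0))\{c} | (0 | b.0) ⊢ -b-> m10, -c-> m11
  m7 = (c.(0 + 0))\{c} | (c.0 + 0 | 0) ⊢ -c-> m12
  m8 = c.(c.(0 + 0))\{c} | 0 ⊢ -c-> m12
  m9 = (c.(0 + 0))\{c} | ((0 + 0 + c.0) | 0) ⊢ -c-> m13
  m10 = c.(c.(0 + 0))\{c} | (0 | 0) ⊢ -c-> m13
  m11 = (c.(0 + 0))\{c} | (0 | b.0) ⊢ -b-> m13
  m12 = (c.(0 + 0))\{c} | 0 ⊢ ·
  m13 = (c.(0 + 0))\{c} | (0 | 0) ⊢ ·
Q's transition system — 10 states:
  n0 = c.(c.(0 + 0))\{c} | (c.(c.0 + 0 | 0) + b.((0 + 0) | b.0)) ⊢ -b-> n1, -c-> n2, -c-> n3
  n1 = c.(c.(0 + 0))\{c} | ((0 + 0) | b.0) ⊢ -b-> n4, -c-> n5
  n2 = (c.(0 + 0))\{c} | (c.(c.0 + 0 | 0) + b.((0 + 0) | b.0)) ⊢ -b-> n5, -c-> n6
  n3 = c.(c.(0 + 0))\{c} | (c.0 + 0 | 0) ⊢ -c-> n6, -c-> n7
  n4 = c.(c.(0 + 0))\{c} | ((0 + 0) | 0) ⊢ -c-> n8
  n5 = (c.(0 + 0))\{c} | ((0 + 0) | b.0) ⊢ -b-> n8
  n6 = (c.(0 + 0))\{c} | (c.0 + 0 | 0) ⊢ -c-> n9
  n7 = c.(c.(0 + 0))\{c} | 0 ⊢ -c-> n9
  n8 = (c.(0 + 0))\{c} | ((0 + 0) | 0) ⊢ ·
  n9 = (c.(0 + 0))\{c} | 0 ⊢ ·
Coarsest stable partition (strong bisimilarity classes):
  B0 = {m0}
  B1 = {m1}
  B2 = {m5, m6, n1}
  B3 = {m11, n5}
  B4 = {m12, m13, n8, n9}
  B5 = {m10, m7, m8, m9, n4, n6, n7}
  B6 = {m3, m4, n3}
  B7 = {m2}
  B8 = {n0}
  B9 = {n2}
m0 ∈ B0, n0 ∈ B8 → different blocks

NO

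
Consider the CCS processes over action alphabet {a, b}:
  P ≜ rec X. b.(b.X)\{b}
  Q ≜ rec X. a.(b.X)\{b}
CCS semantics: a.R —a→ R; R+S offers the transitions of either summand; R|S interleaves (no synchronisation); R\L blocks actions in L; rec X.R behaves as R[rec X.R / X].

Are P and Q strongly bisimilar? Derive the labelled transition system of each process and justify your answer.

NO

P's transition system — 2 states:
  u0 = rec X. b.(b.X)\{b} :: ··b··> u1
  u1 = (b.(rec X. b.(b.X)\{b}))\{b} :: deadlocked
Q's transition system — 2 states:
  v0 = rec X. a.(b.X)\{b} :: ··a··> v1
  v1 = (b.(rec X. a.(b.X)\{b}))\{b} :: deadlocked
Bisimilarity quotient blocks:
  B0 = {u0}
  B1 = {u1, v1}
  B2 = {v0}
u0 ∈ B0, v0 ∈ B2 → different blocks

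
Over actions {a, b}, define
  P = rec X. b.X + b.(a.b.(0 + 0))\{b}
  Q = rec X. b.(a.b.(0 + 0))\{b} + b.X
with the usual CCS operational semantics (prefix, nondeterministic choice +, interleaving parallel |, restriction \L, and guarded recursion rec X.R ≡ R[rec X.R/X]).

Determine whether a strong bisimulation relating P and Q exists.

bisimilar

LTS(P): 3 reachable states
  m0 = rec X. b.X + b.(a.b.(0 + 0))\{b} ⊢ ··b··> m0, ··b··> m1
  m1 = (a.b.(0 + 0))\{b} ⊢ ··a··> m2
  m2 = (b.(0 + 0))\{b} ⊢ ∅
LTS(Q): 3 reachable states
  n0 = rec X. b.(a.b.(0 + 0))\{b} + b.X ⊢ ··b··> n0, ··b··> n1
  n1 = (a.b.(0 + 0))\{b} ⊢ ··a··> n2
  n2 = (b.(0 + 0))\{b} ⊢ ∅
Partition-refinement fixed point:
  B0 = {m0, n0}
  B1 = {m1, n1}
  B2 = {m2, n2}
m0 ∈ B0, n0 ∈ B0 → same block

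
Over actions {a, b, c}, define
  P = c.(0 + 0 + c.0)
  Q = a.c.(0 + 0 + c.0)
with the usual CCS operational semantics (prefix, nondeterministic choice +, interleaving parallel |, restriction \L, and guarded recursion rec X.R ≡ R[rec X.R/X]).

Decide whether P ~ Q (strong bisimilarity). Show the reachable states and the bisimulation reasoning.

NO

Reachable graph of P (3 states):
  u0 = c.(0 + 0 + c.0) | --c--▸ u1
  u1 = 0 + 0 + c.0 | --c--▸ u2
  u2 = 0 | ∅
Reachable graph of Q (4 states):
  v0 = a.c.(0 + 0 + c.0) | --a--▸ v1
  v1 = c.(0 + 0 + c.0) | --c--▸ v2
  v2 = 0 + 0 + c.0 | --c--▸ v3
  v3 = 0 | ∅
Partition-refinement fixed point:
  B0 = {u0, v1}
  B1 = {u1, v2}
  B2 = {u2, v3}
  B3 = {v0}
u0 ∈ B0, v0 ∈ B3 → different blocks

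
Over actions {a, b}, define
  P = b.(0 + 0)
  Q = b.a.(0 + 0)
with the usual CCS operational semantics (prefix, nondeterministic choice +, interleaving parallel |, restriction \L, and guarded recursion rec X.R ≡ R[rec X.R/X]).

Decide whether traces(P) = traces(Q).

traces(P) ≠ traces(Q) — witness ⟨ba⟩

P's transition system — 2 states:
  m0 = b.(0 + 0) has moves --b--▸ m1
  m1 = 0 + 0 has moves deadlocked
Q's transition system — 3 states:
  n0 = b.a.(0 + 0) has moves --b--▸ n1
  n1 = a.(0 + 0) has moves --a--▸ n2
  n2 = 0 + 0 has moves deadlocked
Run σ = ⟨ba⟩ on Q: start {n0}
  step 1 (b): {n1}
  step 2 (a): {n2}
  ✓ Q
Run σ = ⟨ba⟩ on P: start {m0}
  step 1 (b): {m1}
  step 2 (a): ∅  — P cannot continue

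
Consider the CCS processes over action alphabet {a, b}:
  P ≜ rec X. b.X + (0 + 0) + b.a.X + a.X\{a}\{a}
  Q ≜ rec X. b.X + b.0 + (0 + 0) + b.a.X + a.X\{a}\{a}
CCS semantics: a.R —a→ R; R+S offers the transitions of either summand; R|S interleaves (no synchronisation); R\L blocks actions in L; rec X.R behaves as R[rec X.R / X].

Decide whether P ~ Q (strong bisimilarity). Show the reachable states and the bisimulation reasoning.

P's transition system — 4 states:
  u0 = rec X. b.X + (0 + 0) + b.a.X + a.X\{a}\{a} ⊢ —a→ u1, —b→ u0, —b→ u2
  u1 = (rec X. b.X + (0 + 0) + b.a.X + a.X\{a}\{a})\{a}\{a} ⊢ —b→ u1, —b→ u3
  u2 = a.(rec X. b.X + (0 + 0) + b.a.X + a.X\{a}\{a}) ⊢ —a→ u0
  u3 = (a.(rec X. b.X + (0 + 0) + b.a.X + a.X\{a}\{a}))\{a}\{a} ⊢ ·
Q's transition system — 6 states:
  v0 = rec X. b.X + b.0 + (0 + 0) + b.a.X + a.X\{a}\{a} ⊢ —a→ v1, —b→ v0, —b→ v2, —b→ v3
  v1 = (rec X. b.X + b.0 + (0 + 0) + b.a.X + a.X\{a}\{a})\{a}\{a} ⊢ —b→ v1, —b→ v4, —b→ v5
  v2 = 0 ⊢ ·
  v3 = a.(rec X. b.X + b.0 + (0 + 0) + b.a.X + a.X\{a}\{a}) ⊢ —a→ v0
  v4 = (a.(rec X. b.X + b.0 + (0 + 0) + b.a.X + a.X\{a}\{a}))\{a}\{a} ⊢ ·
  v5 = 0\{a}\{a} ⊢ ·
Coarsest stable partition (strong bisimilarity classes):
  B0 = {u0}
  B1 = {u1, v1}
  B2 = {u3, v2, v4, v5}
  B3 = {u2}
  B4 = {v0}
  B5 = {v3}
u0 ∈ B0, v0 ∈ B4 → different blocks

NO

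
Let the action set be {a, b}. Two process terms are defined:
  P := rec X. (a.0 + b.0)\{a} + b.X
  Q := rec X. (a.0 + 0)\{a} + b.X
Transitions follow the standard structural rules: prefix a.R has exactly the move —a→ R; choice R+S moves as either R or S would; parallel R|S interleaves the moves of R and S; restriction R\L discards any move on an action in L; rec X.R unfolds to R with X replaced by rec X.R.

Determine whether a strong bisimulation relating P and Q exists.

Reachable graph of P (2 states):
  u0 = rec X. (a.0 + b.0)\{a} + b.X has moves =b=> u0, =b=> u1
  u1 = 0\{a} has moves stopped
Reachable graph of Q (1 states):
  v0 = rec X. (a.0 + 0)\{a} + b.X has moves =b=> v0
Partition-refinement fixed point:
  B0 = {u0}
  B1 = {u1}
  B2 = {v0}
u0 ∈ B0, v0 ∈ B2 → different blocks

not bisimilar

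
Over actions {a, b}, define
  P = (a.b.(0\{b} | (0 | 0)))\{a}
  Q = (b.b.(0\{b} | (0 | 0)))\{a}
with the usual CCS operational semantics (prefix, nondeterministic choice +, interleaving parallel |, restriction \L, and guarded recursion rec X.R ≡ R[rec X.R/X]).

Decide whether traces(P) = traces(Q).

trace-distinct — witness ⟨b⟩

LTS(P): 1 reachable states
  s0 = (a.b.(0\{b} | (0 | 0)))\{a} → (no moves)
LTS(Q): 3 reachable states
  t0 = (b.b.(0\{b} | (0 | 0)))\{a} → ··b··> t1
  t1 = (b.(0\{b} | (0 | 0)))\{a} → ··b··> t2
  t2 = (0\{b} | (0 | 0))\{a} → (no moves)
Run σ = ⟨b⟩ on Q: start {t0}
  after b @ step 1: {t1}
  — Q admits the full trace.
Run σ = ⟨b⟩ on P: start {s0}
  after b @ step 1: ∅  — P cannot continue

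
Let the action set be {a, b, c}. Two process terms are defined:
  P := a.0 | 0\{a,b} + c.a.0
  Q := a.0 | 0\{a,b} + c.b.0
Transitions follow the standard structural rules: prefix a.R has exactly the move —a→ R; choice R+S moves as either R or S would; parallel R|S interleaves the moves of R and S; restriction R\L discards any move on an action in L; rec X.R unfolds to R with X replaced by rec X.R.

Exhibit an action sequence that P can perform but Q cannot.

ca

LTS(P): 4 reachable states
  m0 = a.0 | 0\{a,b} + c.a.0 ⊢ —a→ m1, —c→ m2
  m1 = 0 | 0\{a,b} ⊢ (no moves)
  m2 = a.0 ⊢ —a→ m3
  m3 = 0 ⊢ (no moves)
LTS(Q): 4 reachable states
  n0 = a.0 | 0\{a,b} + c.b.0 ⊢ —a→ n1, —c→ n2
  n1 = 0 | 0\{a,b} ⊢ (no moves)
  n2 = b.0 ⊢ —b→ n3
  n3 = 0 ⊢ (no moves)
Trace ⟨ca⟩ through P, begin at {m0}:
  after c @ step 1: {m2}
  after a @ step 2: {m3}
  P completes σ.
Trace ⟨ca⟩ through Q, begin at {n0}:
  after c @ step 1: {n2}
  after a @ step 2: ∅  — Q cannot continue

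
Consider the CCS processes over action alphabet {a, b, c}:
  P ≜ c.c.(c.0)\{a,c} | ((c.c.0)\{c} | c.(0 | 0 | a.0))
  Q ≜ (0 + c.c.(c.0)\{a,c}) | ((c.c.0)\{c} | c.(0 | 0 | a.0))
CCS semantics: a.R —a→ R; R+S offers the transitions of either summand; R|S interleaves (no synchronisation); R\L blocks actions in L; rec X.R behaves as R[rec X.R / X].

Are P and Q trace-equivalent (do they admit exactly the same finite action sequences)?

trace-equivalent

LTS(P): 9 reachable states
  m0 = c.c.(c.0)\{a,c} | ((c.c.0)\{c} | c.(0 | 0 | a.0)) | --c--▸ m1, --c--▸ m2
  m1 = c.(c.0)\{a,c} | ((c.c.0)\{c} | c.(0 | 0 | a.0)) | --c--▸ m3, --c--▸ m4
  m2 = c.c.(c.0)\{a,c} | ((c.c.0)\{c} | (0 | 0 | a.0)) | --a--▸ m5, --c--▸ m4
  m3 = (c.0)\{a,c} | ((c.c.0)\{c} | c.(0 | 0 | a.0)) | --c--▸ m6
  m4 = c.(c.0)\{a,c} | ((c.c.0)\{c} | (0 | 0 | a.0)) | --a--▸ m7, --c--▸ m6
  m5 = c.c.(c.0)\{a,c} | ((c.c.0)\{c} | (0 | 0 | 0)) | --c--▸ m7
  m6 = (c.0)\{a,c} | ((c.c.0)\{c} | (0 | 0 | a.0)) | --a--▸ m8
  m7 = c.(c.0)\{a,c} | ((c.c.0)\{c} | (0 | 0 | 0)) | --c--▸ m8
  m8 = (c.0)\{a,c} | ((c.c.0)\{c} | (0 | 0 | 0)) | deadlocked
LTS(Q): 9 reachable states
  n0 = (0 + c.c.(c.0)\{a,c}) | ((c.c.0)\{c} | c.(0 | 0 | a.0)) | --c--▸ n1, --c--▸ n2
  n1 = (0 + c.c.(c.0)\{a,c}) | ((c.c.0)\{c} | (0 | 0 | a.0)) | --a--▸ n3, --c--▸ n4
  n2 = c.(c.0)\{a,c} | ((c.c.0)\{c} | c.(0 | 0 | a.0)) | --c--▸ n4, --c--▸ n5
  n3 = (0 + c.c.(c.0)\{a,c}) | ((c.c.0)\{c} | (0 | 0 | 0)) | --c--▸ n6
  n4 = c.(c.0)\{a,c} | ((c.c.0)\{c} | (0 | 0 | a.0)) | --a--▸ n6, --c--▸ n7
  n5 = (c.0)\{a,c} | ((c.c.0)\{c} | c.(0 | 0 | a.0)) | --c--▸ n7
  n6 = c.(c.0)\{a,c} | ((c.c.0)\{c} | (0 | 0 | 0)) | --c--▸ n8
  n7 = (c.0)\{a,c} | ((c.c.0)\{c} | (0 | 0 | a.0)) | --a--▸ n8
  n8 = (c.0)\{a,c} | ((c.c.0)\{c} | (0 | 0 | 0)) | deadlocked
Bisimilarity quotient blocks:
  B0 = {m0, n0}
  B1 = {m2, n1}
  B2 = {m5, n3}
  B3 = {m7, n6}
  B4 = {m8, n8}
  B5 = {m4, n4}
  B6 = {m6, n7}
  B7 = {m1, n2}
  B8 = {m3, n5}
m0 ∈ B0, n0 ∈ B0 → same block
Bisimilar ⇒ trace-equivalent.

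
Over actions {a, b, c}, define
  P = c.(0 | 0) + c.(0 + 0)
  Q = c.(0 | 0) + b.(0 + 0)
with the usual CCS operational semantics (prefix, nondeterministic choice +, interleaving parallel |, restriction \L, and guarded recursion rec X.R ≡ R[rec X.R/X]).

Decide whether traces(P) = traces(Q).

Reachable graph of P (3 states):
  p0 = c.(0 | 0) + c.(0 + 0) → —c→ p1, —c→ p2
  p1 = 0 + 0 → deadlocked
  p2 = 0 | 0 → deadlocked
Reachable graph of Q (3 states):
  q0 = c.(0 | 0) + b.(0 + 0) → —b→ q1, —c→ q2
  q1 = 0 + 0 → deadlocked
  q2 = 0 | 0 → deadlocked
Trace ⟨b⟩ through Q, begin at {q0}:
  after b @ step 1: {q1}
  — Q admits the full trace.
Trace ⟨b⟩ through P, begin at {p0}:
  after b @ step 1: ∅ (P stuck)

trace-distinct — witness ⟨b⟩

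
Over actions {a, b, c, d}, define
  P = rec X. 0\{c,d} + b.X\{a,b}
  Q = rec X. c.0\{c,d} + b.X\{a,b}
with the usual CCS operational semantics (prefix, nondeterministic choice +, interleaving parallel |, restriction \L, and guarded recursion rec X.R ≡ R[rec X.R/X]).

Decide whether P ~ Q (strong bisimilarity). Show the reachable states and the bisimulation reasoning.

P's transition system — 2 states:
  u0 = rec X. 0\{c,d} + b.X\{a,b} :: —b→ u1
  u1 = (rec X. 0\{c,d} + b.X\{a,b})\{a,b} :: deadlocked
Q's transition system — 4 states:
  v0 = rec X. c.0\{c,d} + b.X\{a,b} :: —b→ v1, —c→ v2
  v1 = (rec X. c.0\{c,d} + b.X\{a,b})\{a,b} :: —c→ v3
  v2 = 0\{c,d} :: deadlocked
  v3 = 0\{c,d}\{a,b} :: deadlocked
Coarsest stable partition (strong bisimilarity classes):
  B0 = {u0}
  B1 = {u1, v2, v3}
  B2 = {v0}
  B3 = {v1}
u0 ∈ B0, v0 ∈ B2 → different blocks

NO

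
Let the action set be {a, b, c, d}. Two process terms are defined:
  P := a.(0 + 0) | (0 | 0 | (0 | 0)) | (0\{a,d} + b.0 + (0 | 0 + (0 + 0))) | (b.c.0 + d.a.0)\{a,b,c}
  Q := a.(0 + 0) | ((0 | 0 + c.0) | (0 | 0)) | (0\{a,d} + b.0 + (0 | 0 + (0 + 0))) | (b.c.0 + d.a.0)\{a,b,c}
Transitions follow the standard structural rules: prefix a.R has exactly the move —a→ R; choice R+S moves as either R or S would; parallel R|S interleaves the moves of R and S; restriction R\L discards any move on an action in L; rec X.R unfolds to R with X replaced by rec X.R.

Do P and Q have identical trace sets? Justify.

traces(P) ≠ traces(Q) — witness ⟨c⟩

LTS(P): 8 reachable states
  m0 = a.(0 + 0) | (0 | 0 | (0 | 0)) | (0\{a,d} + b.0 + (0 | 0 + (0 + 0))) | (b.c.0 + d.a.0)\{a,b,c} :: =a=> m1, =b=> m2, =d=> m3
  m1 = (0 + 0) | (0 | 0 | (0 | 0)) | (0\{a,d} + b.0 + (0 | 0 + (0 + 0))) | (b.c.0 + d.a.0)\{a,b,c} :: =b=> m4, =d=> m5
  m2 = a.(0 + 0) | (0 | 0 | (0 | 0)) | 0 | (b.c.0 + d.a.0)\{a,b,c} :: =a=> m4, =d=> m6
  m3 = a.(0 + 0) | (0 | 0 | (0 | 0)) | (0\{a,d} + b.0 + (0 | 0 + (0 + 0))) | (a.0)\{a,b,c} :: =a=> m5, =b=> m6
  m4 = (0 + 0) | (0 | 0 | (0 | 0)) | 0 | (b.c.0 + d.a.0)\{a,b,c} :: =d=> m7
  m5 = (0 + 0) | (0 | 0 | (0 | 0)) | (0\{a,d} + b.0 + (0 | 0 + (0 + 0))) | (a.0)\{a,b,c} :: =b=> m7
  m6 = a.(0 + 0) | (0 | 0 | (0 | 0)) | 0 | (a.0)\{a,b,c} :: =a=> m7
  m7 = (0 + 0) | (0 | 0 | (0 | 0)) | 0 | (a.0)\{a,b,c} :: ·
LTS(Q): 16 reachable states
  n0 = a.(0 + 0) | ((0 | 0 + c.0) | (0 | 0)) | (0\{a,d} + b.0 + (0 | 0 + (0 + 0))) | (b.c.0 + d.a.0)\{a,b,c} :: =a=> n1, =b=> n2, =c=> n3, =d=> n4
  n1 = (0 + 0) | ((0 | 0 + c.0) | (0 | 0)) | (0\{a,d} + b.0 + (0 | 0 + (0 + 0))) | (b.c.0 + d.a.0)\{a,b,c} :: =b=> n5, =c=> n6, =d=> n7
  n2 = a.(0 + 0) | ((0 | 0 + c.0) | (0 | 0)) | 0 | (b.c.0 + d.a.0)\{a,b,c} :: =a=> n5, =c=> n8, =d=> n9
  n3 = a.(0 + 0) | (0 | (0 | 0)) | (0\{a,d} + b.0 + (0 | 0 + (0 + 0))) | (b.c.0 + d.a.0)\{a,b,c} :: =a=> n6, =b=> n8, =d=> n10
  n4 = a.(0 + 0) | ((0 | 0 + c.0) | (0 | 0)) | (0\{a,d} + b.0 + (0 | 0 + (0 + 0))) | (a.0)\{a,b,c} :: =a=> n7, =b=> n9, =c=> n10
  n5 = (0 + 0) | ((0 | 0 + c.0) | (0 | 0)) | 0 | (b.c.0 + d.a.0)\{a,b,c} :: =c=> n11, =d=> n12
  n6 = (0 + 0) | (0 | (0 | 0)) | (0\{a,d} + b.0 + (0 | 0 + (0 + 0))) | (b.c.0 + d.a.0)\{a,b,c} :: =b=> n11, =d=> n13
  n7 = (0 + 0) | ((0 | 0 + c.0) | (0 | 0)) | (0\{a,d} + b.0 + (0 | 0 + (0 + 0))) | (a.0)\{a,b,c} :: =b=> n12, =c=> n13
  n8 = a.(0 + 0) | (0 | (0 | 0)) | 0 | (b.c.0 + d.a.0)\{a,b,c} :: =a=> n11, =d=> n14
  n9 = a.(0 + 0) | ((0 | 0 + c.0) | (0 | 0)) | 0 | (a.0)\{a,b,c} :: =a=> n12, =c=> n14
  n10 = a.(0 + 0) | (0 | (0 | 0)) | (0\{a,d} + b.0 + (0 | 0 + (0 + 0))) | (a.0)\{a,b,c} :: =a=> n13, =b=> n14
  n11 = (0 + 0) | (0 | (0 | 0)) | 0 | (b.c.0 + d.a.0)\{a,b,c} :: =d=> n15
  n12 = (0 + 0) | ((0 | 0 + c.0) | (0 | 0)) | 0 | (a.0)\{a,b,c} :: =c=> n15
  n13 = (0 + 0) | (0 | (0 | 0)) | (0\{a,d} + b.0 + (0 | 0 + (0 + 0))) | (a.0)\{a,b,c} :: =b=> n15
  n14 = a.(0 + 0) | (0 | (0 | 0)) | 0 | (a.0)\{a,b,c} :: =a=> n15
  n15 = (0 + 0) | (0 | (0 | 0)) | 0 | (a.0)\{a,b,c} :: ·
Executing c from Q (initial set {n0}):
  [1] c ⇒ {n3}
  — Q admits the full trace.
Executing c from P (initial set {m0}):
  [1] c ⇒ no successor for P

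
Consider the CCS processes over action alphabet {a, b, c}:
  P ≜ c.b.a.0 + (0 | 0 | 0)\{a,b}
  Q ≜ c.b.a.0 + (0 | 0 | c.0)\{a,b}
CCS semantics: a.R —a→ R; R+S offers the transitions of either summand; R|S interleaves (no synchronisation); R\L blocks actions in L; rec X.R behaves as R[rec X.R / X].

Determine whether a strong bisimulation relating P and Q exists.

P ≁ Q

P's transition system — 4 states:
  s0 = c.b.a.0 + (0 | 0 | 0)\{a,b} has moves --c--▸ s1
  s1 = b.a.0 has moves --b--▸ s2
  s2 = a.0 has moves --a--▸ s3
  s3 = 0 has moves stopped
Q's transition system — 5 states:
  t0 = c.b.a.0 + (0 | 0 | c.0)\{a,b} has moves --c--▸ t1, --c--▸ t2
  t1 = (0 | 0 | 0)\{a,b} has moves stopped
  t2 = b.a.0 has moves --b--▸ t3
  t3 = a.0 has moves --a--▸ t4
  t4 = 0 has moves stopped
Bisimilarity quotient blocks:
  B0 = {s0}
  B1 = {s1, t2}
  B2 = {s2, t3}
  B3 = {s3, t1, t4}
  B4 = {t0}
s0 ∈ B0, t0 ∈ B4 → different blocks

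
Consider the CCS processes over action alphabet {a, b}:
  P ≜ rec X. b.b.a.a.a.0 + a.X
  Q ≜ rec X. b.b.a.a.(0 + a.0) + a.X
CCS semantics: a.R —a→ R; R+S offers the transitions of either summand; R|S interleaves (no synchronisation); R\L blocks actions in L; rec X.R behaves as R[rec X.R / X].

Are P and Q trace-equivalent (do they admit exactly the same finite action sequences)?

P's transition system — 6 states:
  p0 = rec X. b.b.a.a.a.0 + a.X → --a--▸ p0, --b--▸ p1
  p1 = b.a.a.a.0 → --b--▸ p2
  p2 = a.a.a.0 → --a--▸ p3
  p3 = a.a.0 → --a--▸ p4
  p4 = a.0 → --a--▸ p5
  p5 = 0 → deadlocked
Q's transition system — 6 states:
  q0 = rec X. b.b.a.a.(0 + a.0) + a.X → --a--▸ q0, --b--▸ q1
  q1 = b.a.a.(0 + a.0) → --b--▸ q2
  q2 = a.a.(0 + a.0) → --a--▸ q3
  q3 = a.(0 + a.0) → --a--▸ q4
  q4 = 0 + a.0 → --a--▸ q5
  q5 = 0 → deadlocked
Partition-refinement fixed point:
  B0 = {p0, q0}
  B1 = {p1, q1}
  B2 = {p2, q2}
  B3 = {p3, q3}
  B4 = {p4, q4}
  B5 = {p5, q5}
p0 ∈ B0, q0 ∈ B0 → same block
Bisimilar ⇒ trace-equivalent.

trace-equivalent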